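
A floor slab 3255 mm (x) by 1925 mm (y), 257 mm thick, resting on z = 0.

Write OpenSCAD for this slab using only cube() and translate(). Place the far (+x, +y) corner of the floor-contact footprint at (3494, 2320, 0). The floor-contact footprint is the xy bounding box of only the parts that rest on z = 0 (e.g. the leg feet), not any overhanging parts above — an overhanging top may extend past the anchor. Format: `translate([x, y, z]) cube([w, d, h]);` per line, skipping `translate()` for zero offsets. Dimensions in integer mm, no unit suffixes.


translate([239, 395, 0]) cube([3255, 1925, 257]);


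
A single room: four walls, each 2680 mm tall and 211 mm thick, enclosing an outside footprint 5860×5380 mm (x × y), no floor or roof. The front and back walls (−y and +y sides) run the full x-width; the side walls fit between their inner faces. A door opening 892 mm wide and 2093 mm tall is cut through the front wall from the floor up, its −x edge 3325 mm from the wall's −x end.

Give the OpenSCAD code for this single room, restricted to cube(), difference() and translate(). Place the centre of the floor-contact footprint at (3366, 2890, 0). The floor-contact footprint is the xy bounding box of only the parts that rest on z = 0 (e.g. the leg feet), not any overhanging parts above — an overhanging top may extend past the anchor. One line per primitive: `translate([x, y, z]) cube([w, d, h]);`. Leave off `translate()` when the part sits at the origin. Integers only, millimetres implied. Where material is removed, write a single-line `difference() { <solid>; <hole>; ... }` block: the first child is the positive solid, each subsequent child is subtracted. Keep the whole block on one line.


difference() { translate([436, 200, 0]) cube([5860, 211, 2680]); translate([3761, 200, 0]) cube([892, 211, 2093]); }
translate([436, 5369, 0]) cube([5860, 211, 2680]);
translate([436, 411, 0]) cube([211, 4958, 2680]);
translate([6085, 411, 0]) cube([211, 4958, 2680]);


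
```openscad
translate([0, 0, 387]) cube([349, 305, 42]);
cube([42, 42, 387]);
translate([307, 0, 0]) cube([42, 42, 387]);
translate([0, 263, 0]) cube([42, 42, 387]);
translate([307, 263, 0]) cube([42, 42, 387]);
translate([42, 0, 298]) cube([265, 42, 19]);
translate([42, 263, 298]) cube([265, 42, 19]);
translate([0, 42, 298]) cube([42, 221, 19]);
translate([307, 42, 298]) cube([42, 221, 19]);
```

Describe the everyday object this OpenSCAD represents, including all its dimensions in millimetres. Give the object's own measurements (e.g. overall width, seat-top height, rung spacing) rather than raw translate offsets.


A simple wooden stool: a rectangular seat 349 mm (x) by 305 mm (y), 42 mm thick, top face at z = 429 mm, on four square legs, each 42×42 mm in cross-section. The legs rest on z = 0, each flush with a corner of the seat. Four stretchers, 42 mm wide and 19 mm tall, connect adjacent legs with their undersides at z = 298 mm, each running between the inner faces of the legs it joins and aligned with the legs' outer faces on the other axis.


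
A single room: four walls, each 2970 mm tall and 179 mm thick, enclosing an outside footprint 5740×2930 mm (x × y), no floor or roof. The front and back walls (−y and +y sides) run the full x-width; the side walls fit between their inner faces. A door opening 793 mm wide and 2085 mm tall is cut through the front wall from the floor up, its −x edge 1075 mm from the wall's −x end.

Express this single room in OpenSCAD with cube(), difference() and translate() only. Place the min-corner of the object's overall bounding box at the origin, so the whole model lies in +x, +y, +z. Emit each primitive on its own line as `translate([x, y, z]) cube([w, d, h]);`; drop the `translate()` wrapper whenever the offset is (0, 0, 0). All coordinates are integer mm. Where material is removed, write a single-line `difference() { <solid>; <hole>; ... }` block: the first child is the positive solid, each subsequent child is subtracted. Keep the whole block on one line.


difference() { cube([5740, 179, 2970]); translate([1075, 0, 0]) cube([793, 179, 2085]); }
translate([0, 2751, 0]) cube([5740, 179, 2970]);
translate([0, 179, 0]) cube([179, 2572, 2970]);
translate([5561, 179, 0]) cube([179, 2572, 2970]);


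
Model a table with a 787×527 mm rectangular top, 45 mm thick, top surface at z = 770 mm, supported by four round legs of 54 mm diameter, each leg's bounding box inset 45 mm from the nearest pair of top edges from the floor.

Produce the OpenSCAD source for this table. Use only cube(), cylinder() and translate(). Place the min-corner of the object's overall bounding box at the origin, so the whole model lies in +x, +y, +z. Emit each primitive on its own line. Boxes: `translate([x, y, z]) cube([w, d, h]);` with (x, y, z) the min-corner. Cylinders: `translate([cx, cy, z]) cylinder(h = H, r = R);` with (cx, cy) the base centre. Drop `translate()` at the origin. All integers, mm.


translate([0, 0, 725]) cube([787, 527, 45]);
translate([72, 72, 0]) cylinder(h = 725, r = 27);
translate([715, 72, 0]) cylinder(h = 725, r = 27);
translate([72, 455, 0]) cylinder(h = 725, r = 27);
translate([715, 455, 0]) cylinder(h = 725, r = 27);


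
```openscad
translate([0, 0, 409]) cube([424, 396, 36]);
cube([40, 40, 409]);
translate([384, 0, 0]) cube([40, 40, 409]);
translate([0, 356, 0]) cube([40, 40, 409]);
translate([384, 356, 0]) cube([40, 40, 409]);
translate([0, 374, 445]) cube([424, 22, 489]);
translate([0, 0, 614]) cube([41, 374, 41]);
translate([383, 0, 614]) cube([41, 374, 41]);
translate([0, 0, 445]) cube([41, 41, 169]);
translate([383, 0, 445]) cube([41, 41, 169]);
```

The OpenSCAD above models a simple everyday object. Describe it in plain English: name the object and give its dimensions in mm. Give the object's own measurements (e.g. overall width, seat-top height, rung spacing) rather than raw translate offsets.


A chair. The seat is a 424×396×36 mm slab with its top at z = 445 mm, on four 40×40 mm corner legs (flush with the seat edges, standing on z = 0). A flat backrest 22 mm thick, 489 mm tall, spans the full seat width and rises from the seat top along its +y edge, rear face flush with the rear of the seat. Two armrests of 41×41 mm section run along each side from the seat's front edge to the front of the backrest, top faces 210 mm above the seat top and outer faces flush with the seat's x-edges; a 41×41 mm post under the front of each armrest stands on the seat at the front corner.


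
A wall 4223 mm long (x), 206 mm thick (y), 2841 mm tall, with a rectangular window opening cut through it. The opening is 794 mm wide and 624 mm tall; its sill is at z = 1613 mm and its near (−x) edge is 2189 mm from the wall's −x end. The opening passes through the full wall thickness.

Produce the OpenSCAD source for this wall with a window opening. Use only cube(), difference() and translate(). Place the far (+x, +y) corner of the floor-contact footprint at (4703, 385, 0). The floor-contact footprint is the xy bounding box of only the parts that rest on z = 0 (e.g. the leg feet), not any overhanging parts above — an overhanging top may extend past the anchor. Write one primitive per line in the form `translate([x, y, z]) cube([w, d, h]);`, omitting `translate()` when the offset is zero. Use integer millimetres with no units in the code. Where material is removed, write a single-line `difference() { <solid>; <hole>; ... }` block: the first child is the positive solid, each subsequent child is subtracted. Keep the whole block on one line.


difference() { translate([480, 179, 0]) cube([4223, 206, 2841]); translate([2669, 179, 1613]) cube([794, 206, 624]); }


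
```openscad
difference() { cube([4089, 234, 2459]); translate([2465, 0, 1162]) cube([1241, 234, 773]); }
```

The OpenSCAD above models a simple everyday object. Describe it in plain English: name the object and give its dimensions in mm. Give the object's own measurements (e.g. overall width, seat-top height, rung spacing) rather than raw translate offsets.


A wall 4089 mm long (x), 234 mm thick (y), 2459 mm tall, with a rectangular window opening cut through it. The opening is 1241 mm wide and 773 mm tall; its sill is at z = 1162 mm and its near (−x) edge is 2465 mm from the wall's −x end. The opening passes through the full wall thickness.


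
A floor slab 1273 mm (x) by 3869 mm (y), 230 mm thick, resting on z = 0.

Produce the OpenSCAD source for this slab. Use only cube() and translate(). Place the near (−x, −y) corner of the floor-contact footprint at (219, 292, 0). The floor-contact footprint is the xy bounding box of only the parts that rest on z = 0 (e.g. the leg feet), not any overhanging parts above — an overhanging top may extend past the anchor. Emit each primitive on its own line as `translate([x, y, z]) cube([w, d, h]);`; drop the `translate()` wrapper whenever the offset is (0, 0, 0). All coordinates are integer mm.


translate([219, 292, 0]) cube([1273, 3869, 230]);


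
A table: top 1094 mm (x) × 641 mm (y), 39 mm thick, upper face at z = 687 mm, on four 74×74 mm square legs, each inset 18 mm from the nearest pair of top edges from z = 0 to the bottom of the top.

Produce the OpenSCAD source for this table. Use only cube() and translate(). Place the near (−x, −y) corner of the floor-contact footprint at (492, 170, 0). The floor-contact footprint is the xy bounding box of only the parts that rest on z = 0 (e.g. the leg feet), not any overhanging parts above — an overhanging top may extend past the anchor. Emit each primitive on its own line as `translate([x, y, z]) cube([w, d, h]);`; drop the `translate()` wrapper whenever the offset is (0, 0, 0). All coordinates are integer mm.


translate([474, 152, 648]) cube([1094, 641, 39]);
translate([492, 170, 0]) cube([74, 74, 648]);
translate([1476, 170, 0]) cube([74, 74, 648]);
translate([492, 701, 0]) cube([74, 74, 648]);
translate([1476, 701, 0]) cube([74, 74, 648]);


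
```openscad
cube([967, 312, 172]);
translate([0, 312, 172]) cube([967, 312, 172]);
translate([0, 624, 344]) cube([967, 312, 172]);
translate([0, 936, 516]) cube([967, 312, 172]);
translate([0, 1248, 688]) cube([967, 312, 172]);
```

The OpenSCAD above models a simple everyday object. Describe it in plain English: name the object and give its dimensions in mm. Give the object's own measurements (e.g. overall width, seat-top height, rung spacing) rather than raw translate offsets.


A straight staircase of 5 solid steps. Each step is 967 mm wide (x), 312 mm deep (y, the going) and 172 mm tall (the rise). The first step rests on the floor; each subsequent step sits one going further in +y and one rise higher in +z, directly behind and above the previous step with no overlap.


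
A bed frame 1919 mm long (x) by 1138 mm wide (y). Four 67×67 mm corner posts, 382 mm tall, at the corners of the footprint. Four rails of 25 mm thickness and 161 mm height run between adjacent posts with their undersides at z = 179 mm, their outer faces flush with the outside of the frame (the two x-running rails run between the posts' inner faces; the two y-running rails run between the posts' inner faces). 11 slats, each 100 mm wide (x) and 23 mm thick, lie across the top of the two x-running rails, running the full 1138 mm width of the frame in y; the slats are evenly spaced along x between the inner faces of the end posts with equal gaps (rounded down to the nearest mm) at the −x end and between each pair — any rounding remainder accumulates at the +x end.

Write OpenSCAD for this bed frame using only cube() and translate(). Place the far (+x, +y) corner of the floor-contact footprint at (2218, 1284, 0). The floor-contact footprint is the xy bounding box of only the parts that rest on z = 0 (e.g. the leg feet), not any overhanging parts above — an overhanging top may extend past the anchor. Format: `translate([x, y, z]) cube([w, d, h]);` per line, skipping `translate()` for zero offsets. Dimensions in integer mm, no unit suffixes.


// slat z = rail_z + rail_h = 179 + 161 = 340
// slat gap = ⌊(1785 − 11·100) / 12⌋ = 57
translate([299, 146, 0]) cube([67, 67, 382]);
translate([299, 1217, 0]) cube([67, 67, 382]);
translate([2151, 146, 0]) cube([67, 67, 382]);
translate([2151, 1217, 0]) cube([67, 67, 382]);
translate([366, 146, 179]) cube([1785, 25, 161]);
translate([366, 1259, 179]) cube([1785, 25, 161]);
translate([299, 213, 179]) cube([25, 1004, 161]);
translate([2193, 213, 179]) cube([25, 1004, 161]);
translate([423, 146, 340]) cube([100, 1138, 23]);
translate([580, 146, 340]) cube([100, 1138, 23]);
translate([737, 146, 340]) cube([100, 1138, 23]);
translate([894, 146, 340]) cube([100, 1138, 23]);
translate([1051, 146, 340]) cube([100, 1138, 23]);
translate([1208, 146, 340]) cube([100, 1138, 23]);
translate([1365, 146, 340]) cube([100, 1138, 23]);
translate([1522, 146, 340]) cube([100, 1138, 23]);
translate([1679, 146, 340]) cube([100, 1138, 23]);
translate([1836, 146, 340]) cube([100, 1138, 23]);
translate([1993, 146, 340]) cube([100, 1138, 23]);


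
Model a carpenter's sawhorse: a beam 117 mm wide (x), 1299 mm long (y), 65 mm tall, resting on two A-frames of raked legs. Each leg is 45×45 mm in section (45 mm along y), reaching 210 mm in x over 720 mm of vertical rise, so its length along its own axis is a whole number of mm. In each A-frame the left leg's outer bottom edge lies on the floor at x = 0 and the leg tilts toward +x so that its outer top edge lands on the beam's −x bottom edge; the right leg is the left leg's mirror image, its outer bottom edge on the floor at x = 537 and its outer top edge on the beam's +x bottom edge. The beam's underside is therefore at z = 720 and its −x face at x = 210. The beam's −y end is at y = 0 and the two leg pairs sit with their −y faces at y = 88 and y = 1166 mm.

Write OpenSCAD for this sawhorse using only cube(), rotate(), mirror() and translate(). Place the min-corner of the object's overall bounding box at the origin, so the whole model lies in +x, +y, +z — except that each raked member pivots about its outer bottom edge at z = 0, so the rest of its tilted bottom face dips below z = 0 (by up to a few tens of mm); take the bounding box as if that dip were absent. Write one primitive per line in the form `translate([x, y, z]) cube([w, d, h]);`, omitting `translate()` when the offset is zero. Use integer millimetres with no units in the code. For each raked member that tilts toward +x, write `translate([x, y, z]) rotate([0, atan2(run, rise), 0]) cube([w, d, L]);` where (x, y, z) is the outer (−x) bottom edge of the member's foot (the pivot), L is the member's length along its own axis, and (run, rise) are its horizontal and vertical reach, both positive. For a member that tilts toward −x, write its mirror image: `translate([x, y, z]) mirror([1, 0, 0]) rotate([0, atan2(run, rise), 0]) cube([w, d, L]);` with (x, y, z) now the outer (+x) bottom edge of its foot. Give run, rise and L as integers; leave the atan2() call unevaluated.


translate([210, 0, 720]) cube([117, 1299, 65]);
translate([0, 88, 0]) rotate([0, atan2(210, 720), 0]) cube([45, 45, 750]);
translate([537, 88, 0]) mirror([1, 0, 0]) rotate([0, atan2(210, 720), 0]) cube([45, 45, 750]);
translate([0, 1166, 0]) rotate([0, atan2(210, 720), 0]) cube([45, 45, 750]);
translate([537, 1166, 0]) mirror([1, 0, 0]) rotate([0, atan2(210, 720), 0]) cube([45, 45, 750]);


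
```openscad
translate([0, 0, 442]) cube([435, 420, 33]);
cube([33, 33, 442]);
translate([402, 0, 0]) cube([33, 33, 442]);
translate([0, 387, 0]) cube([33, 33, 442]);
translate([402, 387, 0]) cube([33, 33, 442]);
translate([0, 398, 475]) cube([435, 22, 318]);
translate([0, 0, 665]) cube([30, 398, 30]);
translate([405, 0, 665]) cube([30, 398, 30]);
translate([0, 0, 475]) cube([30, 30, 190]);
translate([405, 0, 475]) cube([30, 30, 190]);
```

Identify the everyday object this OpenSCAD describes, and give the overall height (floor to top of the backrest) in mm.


A chair. The overall height is 793 mm.

A slab on four corner posts with a tall panel at the back — a chair. The seat slab sits at z = 442 with thickness 33, and the 318 mm backrest starts at the seat top, so the overall height is 442 + 33 + 318 = 793 mm.


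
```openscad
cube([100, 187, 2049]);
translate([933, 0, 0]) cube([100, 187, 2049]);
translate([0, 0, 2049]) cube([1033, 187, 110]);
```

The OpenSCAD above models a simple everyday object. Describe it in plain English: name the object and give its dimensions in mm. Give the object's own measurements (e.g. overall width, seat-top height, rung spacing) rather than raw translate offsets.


A door frame. The clear opening is 833 mm wide and 2049 mm high. Two 100 mm wide jambs, 187 mm deep, stand either side of the opening from the floor to the top of the opening. A 110 mm thick head sits across the top of both jambs, spanning the full outside width of the frame.


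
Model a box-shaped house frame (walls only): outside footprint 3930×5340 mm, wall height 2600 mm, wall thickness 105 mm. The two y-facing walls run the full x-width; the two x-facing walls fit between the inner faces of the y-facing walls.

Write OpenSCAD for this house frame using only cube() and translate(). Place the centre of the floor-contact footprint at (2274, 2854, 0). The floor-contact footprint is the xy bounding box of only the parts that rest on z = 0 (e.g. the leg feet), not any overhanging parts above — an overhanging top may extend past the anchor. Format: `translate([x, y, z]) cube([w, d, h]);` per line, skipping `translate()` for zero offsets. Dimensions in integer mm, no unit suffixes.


translate([309, 184, 0]) cube([3930, 105, 2600]);
translate([309, 5419, 0]) cube([3930, 105, 2600]);
translate([309, 289, 0]) cube([105, 5130, 2600]);
translate([4134, 289, 0]) cube([105, 5130, 2600]);


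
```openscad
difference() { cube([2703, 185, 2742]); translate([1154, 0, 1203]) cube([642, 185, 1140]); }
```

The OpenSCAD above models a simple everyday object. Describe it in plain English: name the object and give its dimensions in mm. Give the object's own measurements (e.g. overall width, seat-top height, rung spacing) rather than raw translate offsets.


A wall 2703 mm long (x), 185 mm thick (y), 2742 mm tall, with a rectangular window opening cut through it. The opening is 642 mm wide and 1140 mm tall; its sill is at z = 1203 mm and its near (−x) edge is 1154 mm from the wall's −x end. The opening passes through the full wall thickness.


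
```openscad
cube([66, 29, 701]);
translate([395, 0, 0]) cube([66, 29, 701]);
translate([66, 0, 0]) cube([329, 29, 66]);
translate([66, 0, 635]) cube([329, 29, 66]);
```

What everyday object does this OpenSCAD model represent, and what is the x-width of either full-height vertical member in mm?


A picture frame. The border width is 66 mm.

Four thin pieces enclosing a rectangular opening — a picture frame. The two full-height stiles are 701 mm tall; the top rail sits at z = 635 and is 66 mm tall, so the border above the opening is 701 − 635 = 66 mm, matching the stile x-width.


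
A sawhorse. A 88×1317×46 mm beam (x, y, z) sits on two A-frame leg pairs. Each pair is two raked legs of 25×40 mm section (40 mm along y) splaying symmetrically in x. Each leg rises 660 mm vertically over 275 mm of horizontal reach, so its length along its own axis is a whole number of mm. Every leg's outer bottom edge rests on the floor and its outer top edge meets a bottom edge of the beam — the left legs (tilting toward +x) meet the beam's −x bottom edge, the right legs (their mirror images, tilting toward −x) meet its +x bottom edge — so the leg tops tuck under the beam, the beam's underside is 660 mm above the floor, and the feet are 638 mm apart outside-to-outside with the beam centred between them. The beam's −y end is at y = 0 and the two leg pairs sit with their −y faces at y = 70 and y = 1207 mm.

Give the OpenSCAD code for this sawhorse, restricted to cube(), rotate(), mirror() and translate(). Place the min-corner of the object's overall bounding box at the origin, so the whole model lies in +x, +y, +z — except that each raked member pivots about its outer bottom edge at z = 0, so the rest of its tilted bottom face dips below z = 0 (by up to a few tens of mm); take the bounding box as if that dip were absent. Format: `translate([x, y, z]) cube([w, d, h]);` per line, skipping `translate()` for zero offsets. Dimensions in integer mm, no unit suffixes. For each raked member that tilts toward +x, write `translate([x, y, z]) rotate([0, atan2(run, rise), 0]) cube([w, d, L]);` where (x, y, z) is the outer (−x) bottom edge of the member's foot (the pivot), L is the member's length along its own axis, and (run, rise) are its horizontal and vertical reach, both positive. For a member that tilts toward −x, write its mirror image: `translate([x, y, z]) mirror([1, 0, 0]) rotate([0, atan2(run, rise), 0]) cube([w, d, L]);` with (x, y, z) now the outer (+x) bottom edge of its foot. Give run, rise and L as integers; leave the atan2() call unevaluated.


// leg length = √(275² + 660²) = 715
// right-leg outer foot x = 2·275 + 88 = 638
// beam min-corner = (275, 0, 660)
translate([275, 0, 660]) cube([88, 1317, 46]);
translate([0, 70, 0]) rotate([0, atan2(275, 660), 0]) cube([25, 40, 715]);
translate([638, 70, 0]) mirror([1, 0, 0]) rotate([0, atan2(275, 660), 0]) cube([25, 40, 715]);
translate([0, 1207, 0]) rotate([0, atan2(275, 660), 0]) cube([25, 40, 715]);
translate([638, 1207, 0]) mirror([1, 0, 0]) rotate([0, atan2(275, 660), 0]) cube([25, 40, 715]);


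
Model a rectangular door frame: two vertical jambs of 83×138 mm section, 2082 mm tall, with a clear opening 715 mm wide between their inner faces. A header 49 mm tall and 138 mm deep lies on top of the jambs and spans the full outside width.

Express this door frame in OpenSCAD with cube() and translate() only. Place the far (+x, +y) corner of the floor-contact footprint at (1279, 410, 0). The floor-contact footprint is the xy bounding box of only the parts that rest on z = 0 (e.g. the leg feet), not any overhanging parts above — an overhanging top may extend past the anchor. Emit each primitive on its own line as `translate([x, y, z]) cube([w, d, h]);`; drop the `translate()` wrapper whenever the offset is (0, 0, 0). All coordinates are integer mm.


translate([398, 272, 0]) cube([83, 138, 2082]);
translate([1196, 272, 0]) cube([83, 138, 2082]);
translate([398, 272, 2082]) cube([881, 138, 49]);


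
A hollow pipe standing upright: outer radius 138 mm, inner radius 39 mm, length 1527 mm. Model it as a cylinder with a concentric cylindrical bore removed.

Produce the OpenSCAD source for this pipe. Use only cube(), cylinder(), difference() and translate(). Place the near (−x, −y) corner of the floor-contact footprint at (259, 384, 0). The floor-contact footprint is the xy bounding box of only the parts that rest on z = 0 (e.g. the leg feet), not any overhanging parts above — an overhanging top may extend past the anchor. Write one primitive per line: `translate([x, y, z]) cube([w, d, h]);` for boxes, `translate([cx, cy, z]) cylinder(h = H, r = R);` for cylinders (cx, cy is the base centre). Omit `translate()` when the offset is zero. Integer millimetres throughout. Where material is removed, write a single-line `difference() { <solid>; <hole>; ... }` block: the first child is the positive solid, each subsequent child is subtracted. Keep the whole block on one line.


difference() { translate([397, 522, 0]) cylinder(h = 1527, r = 138); translate([397, 522, 0]) cylinder(h = 1527, r = 39); }


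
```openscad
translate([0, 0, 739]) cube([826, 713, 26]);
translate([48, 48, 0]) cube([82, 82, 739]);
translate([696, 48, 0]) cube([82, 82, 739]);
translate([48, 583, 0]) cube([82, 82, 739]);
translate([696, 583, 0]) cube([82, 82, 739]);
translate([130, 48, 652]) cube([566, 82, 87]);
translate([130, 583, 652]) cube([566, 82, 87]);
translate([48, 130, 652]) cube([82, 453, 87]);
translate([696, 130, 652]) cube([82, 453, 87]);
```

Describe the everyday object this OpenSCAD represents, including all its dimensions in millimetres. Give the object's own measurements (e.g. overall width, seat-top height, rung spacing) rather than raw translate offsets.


A table: top 826 mm (x) × 713 mm (y), 26 mm thick, upper face at z = 765 mm, on four 82×82 mm square legs, each inset 48 mm from the nearest pair of top edges from z = 0 to the bottom of the top. Four apron rails, 82 mm thick and 87 mm tall, run between adjacent legs with their top edges flush with the underside of the top and their outer faces flush with the legs' outer faces.


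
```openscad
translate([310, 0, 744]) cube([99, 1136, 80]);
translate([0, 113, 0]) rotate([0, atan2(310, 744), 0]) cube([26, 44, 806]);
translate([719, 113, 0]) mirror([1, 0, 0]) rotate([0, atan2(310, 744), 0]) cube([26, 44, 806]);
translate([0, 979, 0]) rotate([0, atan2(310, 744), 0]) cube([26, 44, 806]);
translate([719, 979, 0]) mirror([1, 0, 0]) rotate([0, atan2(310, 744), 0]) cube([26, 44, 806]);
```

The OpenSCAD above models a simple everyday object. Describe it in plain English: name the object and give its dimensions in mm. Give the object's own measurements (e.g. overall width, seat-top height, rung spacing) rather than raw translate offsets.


A sawhorse. A 99×1136×80 mm beam (x, y, z) sits on two A-frame leg pairs. Each pair is two raked legs of 26×44 mm section (44 mm along y) splaying symmetrically in x. Each leg rises 744 mm vertically over 310 mm of horizontal reach and is 806 mm long along its own axis. Every leg's outer bottom edge rests on the floor and its outer top edge meets a bottom edge of the beam — the left legs (tilting toward +x) meet the beam's −x bottom edge, the right legs (their mirror images, tilting toward −x) meet its +x bottom edge — so the leg tops tuck under the beam, the beam's underside is 744 mm above the floor, and the feet are 719 mm apart outside-to-outside with the beam centred between them. The two leg pairs are set in 113 mm from either end of the beam.


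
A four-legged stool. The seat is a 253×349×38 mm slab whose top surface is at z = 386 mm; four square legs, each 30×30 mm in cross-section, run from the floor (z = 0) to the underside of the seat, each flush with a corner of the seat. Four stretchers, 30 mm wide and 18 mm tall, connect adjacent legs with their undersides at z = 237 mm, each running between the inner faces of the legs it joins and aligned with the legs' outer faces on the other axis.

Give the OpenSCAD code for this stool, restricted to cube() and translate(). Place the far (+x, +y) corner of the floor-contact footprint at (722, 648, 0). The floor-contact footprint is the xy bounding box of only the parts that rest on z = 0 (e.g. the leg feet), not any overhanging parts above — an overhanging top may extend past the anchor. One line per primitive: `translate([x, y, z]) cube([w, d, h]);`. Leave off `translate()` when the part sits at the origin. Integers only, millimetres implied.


translate([469, 299, 348]) cube([253, 349, 38]);
translate([469, 299, 0]) cube([30, 30, 348]);
translate([692, 299, 0]) cube([30, 30, 348]);
translate([469, 618, 0]) cube([30, 30, 348]);
translate([692, 618, 0]) cube([30, 30, 348]);
translate([499, 299, 237]) cube([193, 30, 18]);
translate([499, 618, 237]) cube([193, 30, 18]);
translate([469, 329, 237]) cube([30, 289, 18]);
translate([692, 329, 237]) cube([30, 289, 18]);


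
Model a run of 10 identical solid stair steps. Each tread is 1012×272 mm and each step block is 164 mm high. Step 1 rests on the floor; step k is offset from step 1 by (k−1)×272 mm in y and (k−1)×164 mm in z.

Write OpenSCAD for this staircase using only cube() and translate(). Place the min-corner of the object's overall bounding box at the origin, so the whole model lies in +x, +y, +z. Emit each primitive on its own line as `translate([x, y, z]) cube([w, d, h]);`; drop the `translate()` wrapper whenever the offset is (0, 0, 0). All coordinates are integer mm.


cube([1012, 272, 164]);
translate([0, 272, 164]) cube([1012, 272, 164]);
translate([0, 544, 328]) cube([1012, 272, 164]);
translate([0, 816, 492]) cube([1012, 272, 164]);
translate([0, 1088, 656]) cube([1012, 272, 164]);
translate([0, 1360, 820]) cube([1012, 272, 164]);
translate([0, 1632, 984]) cube([1012, 272, 164]);
translate([0, 1904, 1148]) cube([1012, 272, 164]);
translate([0, 2176, 1312]) cube([1012, 272, 164]);
translate([0, 2448, 1476]) cube([1012, 272, 164]);


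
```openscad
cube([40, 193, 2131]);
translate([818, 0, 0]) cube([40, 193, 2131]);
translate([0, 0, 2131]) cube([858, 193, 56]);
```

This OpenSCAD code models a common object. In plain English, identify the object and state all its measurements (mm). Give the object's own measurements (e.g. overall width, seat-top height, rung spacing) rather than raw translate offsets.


A door frame. The clear opening is 778 mm wide and 2131 mm high. Two 40 mm wide jambs, 193 mm deep, stand either side of the opening from the floor to the top of the opening. A 56 mm thick head sits across the top of both jambs, spanning the full outside width of the frame.


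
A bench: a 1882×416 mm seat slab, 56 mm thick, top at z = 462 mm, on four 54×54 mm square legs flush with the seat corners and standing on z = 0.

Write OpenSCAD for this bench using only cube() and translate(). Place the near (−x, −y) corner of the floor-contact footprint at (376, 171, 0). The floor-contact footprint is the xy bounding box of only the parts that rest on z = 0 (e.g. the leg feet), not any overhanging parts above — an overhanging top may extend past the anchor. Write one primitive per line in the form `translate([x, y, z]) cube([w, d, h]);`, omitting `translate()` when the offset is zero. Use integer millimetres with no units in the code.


// leg_h = 462 − 56 = 406
translate([376, 171, 406]) cube([1882, 416, 56]);
translate([376, 171, 0]) cube([54, 54, 406]);
translate([376, 533, 0]) cube([54, 54, 406]);
translate([2204, 171, 0]) cube([54, 54, 406]);
translate([2204, 533, 0]) cube([54, 54, 406]);


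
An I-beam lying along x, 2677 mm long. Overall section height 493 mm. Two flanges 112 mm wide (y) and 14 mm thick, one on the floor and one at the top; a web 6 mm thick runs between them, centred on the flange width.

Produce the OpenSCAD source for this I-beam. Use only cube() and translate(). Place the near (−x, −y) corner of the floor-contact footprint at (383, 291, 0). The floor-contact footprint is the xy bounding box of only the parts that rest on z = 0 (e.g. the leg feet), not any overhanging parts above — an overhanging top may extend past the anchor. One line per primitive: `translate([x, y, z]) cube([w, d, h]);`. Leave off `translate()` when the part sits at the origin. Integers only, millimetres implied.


translate([383, 291, 0]) cube([2677, 112, 14]);
translate([383, 344, 14]) cube([2677, 6, 465]);
translate([383, 291, 479]) cube([2677, 112, 14]);


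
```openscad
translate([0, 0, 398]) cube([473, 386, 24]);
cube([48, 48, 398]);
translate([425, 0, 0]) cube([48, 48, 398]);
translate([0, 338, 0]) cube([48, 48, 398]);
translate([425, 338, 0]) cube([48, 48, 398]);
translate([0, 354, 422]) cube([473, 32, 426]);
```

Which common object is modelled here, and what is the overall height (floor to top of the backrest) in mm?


A chair. The overall height is 848 mm.

A slab on four corner posts with a tall panel at the back — a chair. The seat slab sits at z = 398 with thickness 24, and the 426 mm backrest starts at the seat top, so the overall height is 398 + 24 + 426 = 848 mm.


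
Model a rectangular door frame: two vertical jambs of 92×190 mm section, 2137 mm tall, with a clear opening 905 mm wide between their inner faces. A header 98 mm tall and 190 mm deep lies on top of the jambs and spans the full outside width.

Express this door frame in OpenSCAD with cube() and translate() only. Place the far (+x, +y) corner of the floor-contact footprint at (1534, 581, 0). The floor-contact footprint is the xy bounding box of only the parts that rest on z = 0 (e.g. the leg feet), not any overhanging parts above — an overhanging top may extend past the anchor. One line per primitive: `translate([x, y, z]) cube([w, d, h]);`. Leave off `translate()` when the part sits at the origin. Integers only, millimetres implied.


translate([445, 391, 0]) cube([92, 190, 2137]);
translate([1442, 391, 0]) cube([92, 190, 2137]);
translate([445, 391, 2137]) cube([1089, 190, 98]);


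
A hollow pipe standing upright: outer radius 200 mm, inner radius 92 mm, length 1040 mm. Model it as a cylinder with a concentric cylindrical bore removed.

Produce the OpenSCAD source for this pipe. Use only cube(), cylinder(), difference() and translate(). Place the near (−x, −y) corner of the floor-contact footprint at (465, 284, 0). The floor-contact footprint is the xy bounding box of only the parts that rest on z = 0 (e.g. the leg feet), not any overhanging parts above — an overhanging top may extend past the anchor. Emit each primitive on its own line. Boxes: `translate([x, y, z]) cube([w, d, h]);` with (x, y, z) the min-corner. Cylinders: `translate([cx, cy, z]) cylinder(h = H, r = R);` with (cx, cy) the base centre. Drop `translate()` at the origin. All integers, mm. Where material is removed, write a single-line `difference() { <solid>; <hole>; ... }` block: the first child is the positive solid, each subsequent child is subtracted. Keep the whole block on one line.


difference() { translate([665, 484, 0]) cylinder(h = 1040, r = 200); translate([665, 484, 0]) cylinder(h = 1040, r = 92); }


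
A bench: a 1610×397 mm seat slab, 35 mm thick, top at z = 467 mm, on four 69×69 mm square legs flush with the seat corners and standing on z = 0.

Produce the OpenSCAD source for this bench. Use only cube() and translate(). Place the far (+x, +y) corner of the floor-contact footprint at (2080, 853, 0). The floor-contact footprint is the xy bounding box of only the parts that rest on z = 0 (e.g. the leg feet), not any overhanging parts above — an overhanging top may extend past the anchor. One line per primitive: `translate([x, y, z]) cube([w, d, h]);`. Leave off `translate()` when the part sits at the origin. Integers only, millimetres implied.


translate([470, 456, 432]) cube([1610, 397, 35]);
translate([470, 456, 0]) cube([69, 69, 432]);
translate([470, 784, 0]) cube([69, 69, 432]);
translate([2011, 456, 0]) cube([69, 69, 432]);
translate([2011, 784, 0]) cube([69, 69, 432]);


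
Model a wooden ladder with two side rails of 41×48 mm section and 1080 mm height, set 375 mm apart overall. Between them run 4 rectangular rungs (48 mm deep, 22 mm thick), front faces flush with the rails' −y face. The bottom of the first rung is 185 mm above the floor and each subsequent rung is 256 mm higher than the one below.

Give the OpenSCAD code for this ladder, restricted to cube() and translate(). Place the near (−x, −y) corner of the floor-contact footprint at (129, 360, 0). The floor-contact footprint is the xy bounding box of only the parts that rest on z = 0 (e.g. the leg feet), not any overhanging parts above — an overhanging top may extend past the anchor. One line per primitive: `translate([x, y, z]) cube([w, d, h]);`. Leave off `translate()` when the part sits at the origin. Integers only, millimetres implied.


translate([129, 360, 0]) cube([41, 48, 1080]);
translate([463, 360, 0]) cube([41, 48, 1080]);
translate([170, 360, 185]) cube([293, 48, 22]);
translate([170, 360, 441]) cube([293, 48, 22]);
translate([170, 360, 697]) cube([293, 48, 22]);
translate([170, 360, 953]) cube([293, 48, 22]);


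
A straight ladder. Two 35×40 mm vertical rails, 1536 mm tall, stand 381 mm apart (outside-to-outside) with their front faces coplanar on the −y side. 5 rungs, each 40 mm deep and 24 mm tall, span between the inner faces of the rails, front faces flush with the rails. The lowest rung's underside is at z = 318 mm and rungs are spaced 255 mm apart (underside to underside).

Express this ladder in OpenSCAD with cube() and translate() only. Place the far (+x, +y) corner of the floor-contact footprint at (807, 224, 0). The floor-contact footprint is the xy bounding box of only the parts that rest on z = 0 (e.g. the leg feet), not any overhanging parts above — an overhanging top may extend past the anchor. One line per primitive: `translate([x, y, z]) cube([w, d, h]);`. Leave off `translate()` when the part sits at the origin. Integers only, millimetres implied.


// rung span = 381 - 2*35 = 311
// rung[k] z = 318 + k*255
translate([426, 184, 0]) cube([35, 40, 1536]);
translate([772, 184, 0]) cube([35, 40, 1536]);
translate([461, 184, 318]) cube([311, 40, 24]);
translate([461, 184, 573]) cube([311, 40, 24]);
translate([461, 184, 828]) cube([311, 40, 24]);
translate([461, 184, 1083]) cube([311, 40, 24]);
translate([461, 184, 1338]) cube([311, 40, 24]);


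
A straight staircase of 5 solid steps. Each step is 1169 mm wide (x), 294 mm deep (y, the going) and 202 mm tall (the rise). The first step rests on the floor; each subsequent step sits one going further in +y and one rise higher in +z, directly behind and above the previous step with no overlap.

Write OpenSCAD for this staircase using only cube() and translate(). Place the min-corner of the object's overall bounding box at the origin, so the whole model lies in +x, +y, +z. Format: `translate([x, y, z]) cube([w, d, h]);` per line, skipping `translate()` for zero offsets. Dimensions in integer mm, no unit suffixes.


cube([1169, 294, 202]);
translate([0, 294, 202]) cube([1169, 294, 202]);
translate([0, 588, 404]) cube([1169, 294, 202]);
translate([0, 882, 606]) cube([1169, 294, 202]);
translate([0, 1176, 808]) cube([1169, 294, 202]);


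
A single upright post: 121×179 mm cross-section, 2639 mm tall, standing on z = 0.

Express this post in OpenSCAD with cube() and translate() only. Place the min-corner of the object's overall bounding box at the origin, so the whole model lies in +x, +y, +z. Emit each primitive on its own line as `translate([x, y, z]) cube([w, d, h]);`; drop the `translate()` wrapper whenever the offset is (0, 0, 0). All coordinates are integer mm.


cube([121, 179, 2639]);


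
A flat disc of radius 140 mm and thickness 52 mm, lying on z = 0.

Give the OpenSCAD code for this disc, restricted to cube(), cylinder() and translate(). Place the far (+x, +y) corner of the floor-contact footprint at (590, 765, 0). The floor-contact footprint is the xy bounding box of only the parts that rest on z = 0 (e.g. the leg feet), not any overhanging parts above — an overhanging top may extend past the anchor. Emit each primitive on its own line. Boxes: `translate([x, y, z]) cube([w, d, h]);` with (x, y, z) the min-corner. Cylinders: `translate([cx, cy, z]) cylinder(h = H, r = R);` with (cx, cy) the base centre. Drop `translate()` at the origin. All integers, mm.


translate([450, 625, 0]) cylinder(h = 52, r = 140);


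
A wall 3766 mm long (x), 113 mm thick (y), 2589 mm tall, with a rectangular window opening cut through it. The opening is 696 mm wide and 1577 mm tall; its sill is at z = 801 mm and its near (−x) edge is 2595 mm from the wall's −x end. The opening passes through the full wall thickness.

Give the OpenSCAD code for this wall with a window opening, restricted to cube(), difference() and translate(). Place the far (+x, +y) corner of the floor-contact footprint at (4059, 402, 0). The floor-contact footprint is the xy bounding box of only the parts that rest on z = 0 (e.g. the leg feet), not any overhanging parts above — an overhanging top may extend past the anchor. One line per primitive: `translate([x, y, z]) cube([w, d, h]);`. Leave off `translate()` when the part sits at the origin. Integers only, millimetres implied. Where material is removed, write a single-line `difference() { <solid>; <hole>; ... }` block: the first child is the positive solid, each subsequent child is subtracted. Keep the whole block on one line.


difference() { translate([293, 289, 0]) cube([3766, 113, 2589]); translate([2888, 289, 801]) cube([696, 113, 1577]); }


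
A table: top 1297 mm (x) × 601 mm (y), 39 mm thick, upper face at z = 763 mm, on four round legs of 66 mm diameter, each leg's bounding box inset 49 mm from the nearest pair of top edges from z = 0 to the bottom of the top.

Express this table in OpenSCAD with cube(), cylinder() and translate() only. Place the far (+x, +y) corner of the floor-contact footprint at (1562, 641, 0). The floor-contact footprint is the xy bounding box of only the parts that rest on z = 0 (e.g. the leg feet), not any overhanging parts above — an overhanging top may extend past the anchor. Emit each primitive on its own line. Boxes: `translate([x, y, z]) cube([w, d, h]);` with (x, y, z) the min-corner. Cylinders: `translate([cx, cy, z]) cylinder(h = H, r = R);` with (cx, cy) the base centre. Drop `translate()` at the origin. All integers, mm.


translate([314, 89, 724]) cube([1297, 601, 39]);
translate([396, 171, 0]) cylinder(h = 724, r = 33);
translate([1529, 171, 0]) cylinder(h = 724, r = 33);
translate([396, 608, 0]) cylinder(h = 724, r = 33);
translate([1529, 608, 0]) cylinder(h = 724, r = 33);
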